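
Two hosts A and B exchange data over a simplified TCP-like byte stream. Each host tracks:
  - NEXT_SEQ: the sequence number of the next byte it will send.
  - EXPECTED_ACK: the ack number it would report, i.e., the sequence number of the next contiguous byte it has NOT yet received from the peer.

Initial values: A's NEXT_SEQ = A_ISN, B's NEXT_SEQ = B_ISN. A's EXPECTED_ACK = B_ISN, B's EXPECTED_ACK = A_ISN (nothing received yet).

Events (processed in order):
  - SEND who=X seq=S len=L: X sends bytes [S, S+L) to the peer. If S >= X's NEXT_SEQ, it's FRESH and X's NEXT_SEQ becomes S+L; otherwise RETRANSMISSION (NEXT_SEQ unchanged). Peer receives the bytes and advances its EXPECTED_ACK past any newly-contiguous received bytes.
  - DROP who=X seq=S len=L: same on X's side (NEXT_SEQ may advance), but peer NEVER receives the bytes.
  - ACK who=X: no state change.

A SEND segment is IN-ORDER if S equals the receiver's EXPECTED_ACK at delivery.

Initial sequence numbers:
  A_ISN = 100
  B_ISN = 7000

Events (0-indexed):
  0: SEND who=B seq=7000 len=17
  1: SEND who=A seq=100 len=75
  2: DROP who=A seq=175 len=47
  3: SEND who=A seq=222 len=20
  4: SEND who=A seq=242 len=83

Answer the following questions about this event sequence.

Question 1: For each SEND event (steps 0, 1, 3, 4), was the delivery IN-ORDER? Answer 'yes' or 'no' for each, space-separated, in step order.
Step 0: SEND seq=7000 -> in-order
Step 1: SEND seq=100 -> in-order
Step 3: SEND seq=222 -> out-of-order
Step 4: SEND seq=242 -> out-of-order

Answer: yes yes no no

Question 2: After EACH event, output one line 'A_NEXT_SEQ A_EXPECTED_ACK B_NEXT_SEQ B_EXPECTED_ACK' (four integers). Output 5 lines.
100 7017 7017 100
175 7017 7017 175
222 7017 7017 175
242 7017 7017 175
325 7017 7017 175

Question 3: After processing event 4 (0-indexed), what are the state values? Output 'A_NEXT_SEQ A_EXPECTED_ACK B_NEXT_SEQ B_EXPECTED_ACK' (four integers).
After event 0: A_seq=100 A_ack=7017 B_seq=7017 B_ack=100
After event 1: A_seq=175 A_ack=7017 B_seq=7017 B_ack=175
After event 2: A_seq=222 A_ack=7017 B_seq=7017 B_ack=175
After event 3: A_seq=242 A_ack=7017 B_seq=7017 B_ack=175
After event 4: A_seq=325 A_ack=7017 B_seq=7017 B_ack=175

325 7017 7017 175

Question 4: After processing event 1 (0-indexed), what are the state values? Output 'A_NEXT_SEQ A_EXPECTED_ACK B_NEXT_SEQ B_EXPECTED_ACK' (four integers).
After event 0: A_seq=100 A_ack=7017 B_seq=7017 B_ack=100
After event 1: A_seq=175 A_ack=7017 B_seq=7017 B_ack=175

175 7017 7017 175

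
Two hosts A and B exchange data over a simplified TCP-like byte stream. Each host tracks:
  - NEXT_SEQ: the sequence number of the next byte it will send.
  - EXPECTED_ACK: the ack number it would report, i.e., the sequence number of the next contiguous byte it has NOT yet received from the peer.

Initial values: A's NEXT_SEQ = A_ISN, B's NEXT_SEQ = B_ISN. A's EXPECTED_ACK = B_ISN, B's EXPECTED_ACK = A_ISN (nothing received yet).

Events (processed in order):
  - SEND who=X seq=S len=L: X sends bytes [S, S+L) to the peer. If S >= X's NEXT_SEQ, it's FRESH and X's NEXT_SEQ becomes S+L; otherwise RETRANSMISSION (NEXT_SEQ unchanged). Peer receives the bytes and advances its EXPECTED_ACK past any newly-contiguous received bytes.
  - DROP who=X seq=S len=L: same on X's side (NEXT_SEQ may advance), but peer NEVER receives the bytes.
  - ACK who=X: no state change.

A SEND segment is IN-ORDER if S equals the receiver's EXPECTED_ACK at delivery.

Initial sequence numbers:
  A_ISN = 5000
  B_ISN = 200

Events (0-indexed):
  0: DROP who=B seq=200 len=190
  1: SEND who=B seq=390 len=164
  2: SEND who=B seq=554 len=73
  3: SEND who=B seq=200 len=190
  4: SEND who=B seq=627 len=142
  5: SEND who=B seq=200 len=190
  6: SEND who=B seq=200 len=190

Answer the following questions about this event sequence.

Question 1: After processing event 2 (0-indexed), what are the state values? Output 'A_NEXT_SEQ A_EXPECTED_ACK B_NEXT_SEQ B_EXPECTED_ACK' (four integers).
After event 0: A_seq=5000 A_ack=200 B_seq=390 B_ack=5000
After event 1: A_seq=5000 A_ack=200 B_seq=554 B_ack=5000
After event 2: A_seq=5000 A_ack=200 B_seq=627 B_ack=5000

5000 200 627 5000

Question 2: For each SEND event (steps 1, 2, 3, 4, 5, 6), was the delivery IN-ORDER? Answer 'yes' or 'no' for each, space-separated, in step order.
Answer: no no yes yes no no

Derivation:
Step 1: SEND seq=390 -> out-of-order
Step 2: SEND seq=554 -> out-of-order
Step 3: SEND seq=200 -> in-order
Step 4: SEND seq=627 -> in-order
Step 5: SEND seq=200 -> out-of-order
Step 6: SEND seq=200 -> out-of-order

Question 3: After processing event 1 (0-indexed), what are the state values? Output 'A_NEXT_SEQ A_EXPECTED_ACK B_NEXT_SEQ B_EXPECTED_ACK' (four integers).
After event 0: A_seq=5000 A_ack=200 B_seq=390 B_ack=5000
After event 1: A_seq=5000 A_ack=200 B_seq=554 B_ack=5000

5000 200 554 5000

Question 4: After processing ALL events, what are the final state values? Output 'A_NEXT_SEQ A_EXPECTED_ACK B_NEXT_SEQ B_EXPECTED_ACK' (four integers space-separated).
After event 0: A_seq=5000 A_ack=200 B_seq=390 B_ack=5000
After event 1: A_seq=5000 A_ack=200 B_seq=554 B_ack=5000
After event 2: A_seq=5000 A_ack=200 B_seq=627 B_ack=5000
After event 3: A_seq=5000 A_ack=627 B_seq=627 B_ack=5000
After event 4: A_seq=5000 A_ack=769 B_seq=769 B_ack=5000
After event 5: A_seq=5000 A_ack=769 B_seq=769 B_ack=5000
After event 6: A_seq=5000 A_ack=769 B_seq=769 B_ack=5000

Answer: 5000 769 769 5000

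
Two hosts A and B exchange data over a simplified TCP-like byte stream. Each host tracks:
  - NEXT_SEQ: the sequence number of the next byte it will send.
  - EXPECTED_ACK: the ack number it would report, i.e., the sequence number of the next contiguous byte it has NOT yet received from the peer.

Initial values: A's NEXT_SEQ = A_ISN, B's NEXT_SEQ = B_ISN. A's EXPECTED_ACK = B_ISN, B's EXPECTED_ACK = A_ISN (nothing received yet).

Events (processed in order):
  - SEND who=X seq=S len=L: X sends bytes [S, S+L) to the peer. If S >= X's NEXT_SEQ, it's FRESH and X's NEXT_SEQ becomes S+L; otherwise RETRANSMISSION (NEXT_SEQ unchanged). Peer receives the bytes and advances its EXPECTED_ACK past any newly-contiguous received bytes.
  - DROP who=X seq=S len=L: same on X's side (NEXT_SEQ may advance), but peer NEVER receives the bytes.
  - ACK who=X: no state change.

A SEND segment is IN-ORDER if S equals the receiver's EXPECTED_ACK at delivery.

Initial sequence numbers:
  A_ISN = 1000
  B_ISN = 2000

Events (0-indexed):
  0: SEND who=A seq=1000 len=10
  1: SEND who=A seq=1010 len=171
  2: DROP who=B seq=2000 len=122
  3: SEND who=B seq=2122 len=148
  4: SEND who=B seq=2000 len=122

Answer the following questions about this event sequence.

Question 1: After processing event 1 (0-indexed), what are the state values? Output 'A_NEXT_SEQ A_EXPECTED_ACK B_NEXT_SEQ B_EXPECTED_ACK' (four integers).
After event 0: A_seq=1010 A_ack=2000 B_seq=2000 B_ack=1010
After event 1: A_seq=1181 A_ack=2000 B_seq=2000 B_ack=1181

1181 2000 2000 1181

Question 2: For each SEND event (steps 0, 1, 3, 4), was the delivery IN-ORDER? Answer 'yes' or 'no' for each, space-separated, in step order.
Step 0: SEND seq=1000 -> in-order
Step 1: SEND seq=1010 -> in-order
Step 3: SEND seq=2122 -> out-of-order
Step 4: SEND seq=2000 -> in-order

Answer: yes yes no yes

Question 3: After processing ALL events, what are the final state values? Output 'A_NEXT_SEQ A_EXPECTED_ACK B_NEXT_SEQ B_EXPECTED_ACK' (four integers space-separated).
After event 0: A_seq=1010 A_ack=2000 B_seq=2000 B_ack=1010
After event 1: A_seq=1181 A_ack=2000 B_seq=2000 B_ack=1181
After event 2: A_seq=1181 A_ack=2000 B_seq=2122 B_ack=1181
After event 3: A_seq=1181 A_ack=2000 B_seq=2270 B_ack=1181
After event 4: A_seq=1181 A_ack=2270 B_seq=2270 B_ack=1181

Answer: 1181 2270 2270 1181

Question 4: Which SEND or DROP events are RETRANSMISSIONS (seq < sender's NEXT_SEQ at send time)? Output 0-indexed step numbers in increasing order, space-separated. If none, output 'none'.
Step 0: SEND seq=1000 -> fresh
Step 1: SEND seq=1010 -> fresh
Step 2: DROP seq=2000 -> fresh
Step 3: SEND seq=2122 -> fresh
Step 4: SEND seq=2000 -> retransmit

Answer: 4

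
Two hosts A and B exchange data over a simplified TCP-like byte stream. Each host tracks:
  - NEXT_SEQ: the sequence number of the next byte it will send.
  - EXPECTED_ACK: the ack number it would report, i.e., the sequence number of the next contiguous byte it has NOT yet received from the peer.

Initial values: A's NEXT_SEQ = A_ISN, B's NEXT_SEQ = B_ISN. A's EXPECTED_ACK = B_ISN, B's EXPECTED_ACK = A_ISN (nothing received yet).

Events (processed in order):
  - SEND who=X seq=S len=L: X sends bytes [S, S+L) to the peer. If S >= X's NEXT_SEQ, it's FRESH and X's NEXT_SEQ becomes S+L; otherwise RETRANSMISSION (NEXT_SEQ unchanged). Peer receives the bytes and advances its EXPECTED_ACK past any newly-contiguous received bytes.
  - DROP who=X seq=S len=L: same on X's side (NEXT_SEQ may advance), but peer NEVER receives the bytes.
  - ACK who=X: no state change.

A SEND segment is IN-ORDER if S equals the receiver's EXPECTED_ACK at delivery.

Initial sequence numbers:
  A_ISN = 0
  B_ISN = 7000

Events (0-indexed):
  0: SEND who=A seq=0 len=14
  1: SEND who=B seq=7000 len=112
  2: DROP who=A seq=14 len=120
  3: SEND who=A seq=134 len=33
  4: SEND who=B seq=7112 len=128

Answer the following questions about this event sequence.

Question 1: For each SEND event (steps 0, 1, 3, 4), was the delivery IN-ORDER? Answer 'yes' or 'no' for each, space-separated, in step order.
Step 0: SEND seq=0 -> in-order
Step 1: SEND seq=7000 -> in-order
Step 3: SEND seq=134 -> out-of-order
Step 4: SEND seq=7112 -> in-order

Answer: yes yes no yes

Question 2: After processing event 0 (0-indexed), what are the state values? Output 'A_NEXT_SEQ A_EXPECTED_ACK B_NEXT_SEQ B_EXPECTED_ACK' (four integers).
After event 0: A_seq=14 A_ack=7000 B_seq=7000 B_ack=14

14 7000 7000 14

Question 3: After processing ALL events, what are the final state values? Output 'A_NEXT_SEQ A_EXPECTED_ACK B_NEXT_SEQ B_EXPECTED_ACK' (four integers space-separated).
After event 0: A_seq=14 A_ack=7000 B_seq=7000 B_ack=14
After event 1: A_seq=14 A_ack=7112 B_seq=7112 B_ack=14
After event 2: A_seq=134 A_ack=7112 B_seq=7112 B_ack=14
After event 3: A_seq=167 A_ack=7112 B_seq=7112 B_ack=14
After event 4: A_seq=167 A_ack=7240 B_seq=7240 B_ack=14

Answer: 167 7240 7240 14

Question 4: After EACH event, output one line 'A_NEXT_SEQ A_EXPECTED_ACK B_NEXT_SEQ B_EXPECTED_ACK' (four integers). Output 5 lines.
14 7000 7000 14
14 7112 7112 14
134 7112 7112 14
167 7112 7112 14
167 7240 7240 14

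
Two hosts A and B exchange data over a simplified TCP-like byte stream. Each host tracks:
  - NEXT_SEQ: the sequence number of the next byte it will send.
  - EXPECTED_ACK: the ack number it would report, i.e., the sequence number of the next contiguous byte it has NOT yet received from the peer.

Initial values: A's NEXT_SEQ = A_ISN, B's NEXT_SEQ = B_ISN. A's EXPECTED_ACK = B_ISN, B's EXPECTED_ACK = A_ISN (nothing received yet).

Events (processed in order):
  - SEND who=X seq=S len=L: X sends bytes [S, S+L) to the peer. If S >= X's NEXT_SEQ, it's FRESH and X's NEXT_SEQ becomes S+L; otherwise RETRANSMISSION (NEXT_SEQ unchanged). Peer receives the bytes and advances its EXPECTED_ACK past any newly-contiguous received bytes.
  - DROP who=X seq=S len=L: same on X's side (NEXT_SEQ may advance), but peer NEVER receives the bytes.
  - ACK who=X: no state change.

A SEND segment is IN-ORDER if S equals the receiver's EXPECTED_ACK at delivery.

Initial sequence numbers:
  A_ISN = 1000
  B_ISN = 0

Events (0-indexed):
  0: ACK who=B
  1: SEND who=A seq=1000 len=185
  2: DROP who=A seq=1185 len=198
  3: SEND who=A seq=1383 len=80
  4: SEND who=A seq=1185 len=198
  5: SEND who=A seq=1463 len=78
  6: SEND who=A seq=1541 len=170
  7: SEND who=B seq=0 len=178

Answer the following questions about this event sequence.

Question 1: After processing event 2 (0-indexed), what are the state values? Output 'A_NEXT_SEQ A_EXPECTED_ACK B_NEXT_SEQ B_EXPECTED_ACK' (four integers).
After event 0: A_seq=1000 A_ack=0 B_seq=0 B_ack=1000
After event 1: A_seq=1185 A_ack=0 B_seq=0 B_ack=1185
After event 2: A_seq=1383 A_ack=0 B_seq=0 B_ack=1185

1383 0 0 1185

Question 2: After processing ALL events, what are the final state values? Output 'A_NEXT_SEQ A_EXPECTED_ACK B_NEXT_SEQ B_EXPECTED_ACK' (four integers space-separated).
After event 0: A_seq=1000 A_ack=0 B_seq=0 B_ack=1000
After event 1: A_seq=1185 A_ack=0 B_seq=0 B_ack=1185
After event 2: A_seq=1383 A_ack=0 B_seq=0 B_ack=1185
After event 3: A_seq=1463 A_ack=0 B_seq=0 B_ack=1185
After event 4: A_seq=1463 A_ack=0 B_seq=0 B_ack=1463
After event 5: A_seq=1541 A_ack=0 B_seq=0 B_ack=1541
After event 6: A_seq=1711 A_ack=0 B_seq=0 B_ack=1711
After event 7: A_seq=1711 A_ack=178 B_seq=178 B_ack=1711

Answer: 1711 178 178 1711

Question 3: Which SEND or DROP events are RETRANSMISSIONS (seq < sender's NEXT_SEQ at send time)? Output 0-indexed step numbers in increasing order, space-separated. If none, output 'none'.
Step 1: SEND seq=1000 -> fresh
Step 2: DROP seq=1185 -> fresh
Step 3: SEND seq=1383 -> fresh
Step 4: SEND seq=1185 -> retransmit
Step 5: SEND seq=1463 -> fresh
Step 6: SEND seq=1541 -> fresh
Step 7: SEND seq=0 -> fresh

Answer: 4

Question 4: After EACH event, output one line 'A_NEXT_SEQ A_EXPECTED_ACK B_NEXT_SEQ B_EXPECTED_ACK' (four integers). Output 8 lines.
1000 0 0 1000
1185 0 0 1185
1383 0 0 1185
1463 0 0 1185
1463 0 0 1463
1541 0 0 1541
1711 0 0 1711
1711 178 178 1711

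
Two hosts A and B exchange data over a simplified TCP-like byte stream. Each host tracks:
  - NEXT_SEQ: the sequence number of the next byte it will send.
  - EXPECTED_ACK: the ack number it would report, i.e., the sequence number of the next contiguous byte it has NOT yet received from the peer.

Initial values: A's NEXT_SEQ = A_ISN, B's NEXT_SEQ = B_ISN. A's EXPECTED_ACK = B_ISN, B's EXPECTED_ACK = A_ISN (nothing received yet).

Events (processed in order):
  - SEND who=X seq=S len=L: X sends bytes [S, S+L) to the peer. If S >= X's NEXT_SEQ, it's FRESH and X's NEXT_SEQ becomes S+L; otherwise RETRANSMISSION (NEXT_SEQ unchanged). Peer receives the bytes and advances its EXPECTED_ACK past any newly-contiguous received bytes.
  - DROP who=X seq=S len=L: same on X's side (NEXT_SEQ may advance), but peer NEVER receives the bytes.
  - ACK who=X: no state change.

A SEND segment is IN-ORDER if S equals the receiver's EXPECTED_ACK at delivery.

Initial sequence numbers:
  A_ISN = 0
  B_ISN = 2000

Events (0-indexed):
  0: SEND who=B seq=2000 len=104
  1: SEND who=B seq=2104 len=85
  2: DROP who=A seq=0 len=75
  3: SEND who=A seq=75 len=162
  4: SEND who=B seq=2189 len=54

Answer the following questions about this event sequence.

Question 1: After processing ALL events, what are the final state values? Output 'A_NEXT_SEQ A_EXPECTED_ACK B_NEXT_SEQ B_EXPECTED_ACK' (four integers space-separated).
Answer: 237 2243 2243 0

Derivation:
After event 0: A_seq=0 A_ack=2104 B_seq=2104 B_ack=0
After event 1: A_seq=0 A_ack=2189 B_seq=2189 B_ack=0
After event 2: A_seq=75 A_ack=2189 B_seq=2189 B_ack=0
After event 3: A_seq=237 A_ack=2189 B_seq=2189 B_ack=0
After event 4: A_seq=237 A_ack=2243 B_seq=2243 B_ack=0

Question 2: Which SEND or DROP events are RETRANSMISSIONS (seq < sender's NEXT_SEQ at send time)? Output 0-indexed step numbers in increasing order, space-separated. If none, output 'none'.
Answer: none

Derivation:
Step 0: SEND seq=2000 -> fresh
Step 1: SEND seq=2104 -> fresh
Step 2: DROP seq=0 -> fresh
Step 3: SEND seq=75 -> fresh
Step 4: SEND seq=2189 -> fresh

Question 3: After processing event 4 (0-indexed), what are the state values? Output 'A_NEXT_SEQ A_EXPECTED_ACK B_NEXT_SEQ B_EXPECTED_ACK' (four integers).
After event 0: A_seq=0 A_ack=2104 B_seq=2104 B_ack=0
After event 1: A_seq=0 A_ack=2189 B_seq=2189 B_ack=0
After event 2: A_seq=75 A_ack=2189 B_seq=2189 B_ack=0
After event 3: A_seq=237 A_ack=2189 B_seq=2189 B_ack=0
After event 4: A_seq=237 A_ack=2243 B_seq=2243 B_ack=0

237 2243 2243 0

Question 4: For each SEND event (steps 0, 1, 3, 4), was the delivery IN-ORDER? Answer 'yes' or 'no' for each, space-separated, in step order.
Step 0: SEND seq=2000 -> in-order
Step 1: SEND seq=2104 -> in-order
Step 3: SEND seq=75 -> out-of-order
Step 4: SEND seq=2189 -> in-order

Answer: yes yes no yes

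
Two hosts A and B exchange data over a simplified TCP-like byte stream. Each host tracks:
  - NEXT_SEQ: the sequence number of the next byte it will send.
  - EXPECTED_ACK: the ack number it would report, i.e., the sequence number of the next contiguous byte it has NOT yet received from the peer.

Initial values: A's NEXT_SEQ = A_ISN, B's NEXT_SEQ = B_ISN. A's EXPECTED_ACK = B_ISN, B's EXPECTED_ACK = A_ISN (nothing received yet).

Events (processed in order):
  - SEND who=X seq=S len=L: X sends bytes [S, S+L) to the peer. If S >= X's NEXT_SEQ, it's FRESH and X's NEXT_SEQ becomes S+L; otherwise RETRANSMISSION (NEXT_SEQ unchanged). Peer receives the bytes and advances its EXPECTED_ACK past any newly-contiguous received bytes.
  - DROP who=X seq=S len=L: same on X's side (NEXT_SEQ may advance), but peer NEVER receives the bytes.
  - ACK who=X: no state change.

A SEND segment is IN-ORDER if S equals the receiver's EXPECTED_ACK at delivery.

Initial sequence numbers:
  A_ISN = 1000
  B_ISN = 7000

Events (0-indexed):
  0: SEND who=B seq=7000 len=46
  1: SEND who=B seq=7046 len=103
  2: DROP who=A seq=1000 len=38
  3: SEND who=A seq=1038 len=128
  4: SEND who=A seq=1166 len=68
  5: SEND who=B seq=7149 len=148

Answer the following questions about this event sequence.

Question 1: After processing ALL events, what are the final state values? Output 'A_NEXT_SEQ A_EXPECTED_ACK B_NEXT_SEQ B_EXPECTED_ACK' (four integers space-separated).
Answer: 1234 7297 7297 1000

Derivation:
After event 0: A_seq=1000 A_ack=7046 B_seq=7046 B_ack=1000
After event 1: A_seq=1000 A_ack=7149 B_seq=7149 B_ack=1000
After event 2: A_seq=1038 A_ack=7149 B_seq=7149 B_ack=1000
After event 3: A_seq=1166 A_ack=7149 B_seq=7149 B_ack=1000
After event 4: A_seq=1234 A_ack=7149 B_seq=7149 B_ack=1000
After event 5: A_seq=1234 A_ack=7297 B_seq=7297 B_ack=1000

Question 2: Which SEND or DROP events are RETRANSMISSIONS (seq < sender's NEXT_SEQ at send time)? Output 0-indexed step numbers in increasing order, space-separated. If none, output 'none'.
Answer: none

Derivation:
Step 0: SEND seq=7000 -> fresh
Step 1: SEND seq=7046 -> fresh
Step 2: DROP seq=1000 -> fresh
Step 3: SEND seq=1038 -> fresh
Step 4: SEND seq=1166 -> fresh
Step 5: SEND seq=7149 -> fresh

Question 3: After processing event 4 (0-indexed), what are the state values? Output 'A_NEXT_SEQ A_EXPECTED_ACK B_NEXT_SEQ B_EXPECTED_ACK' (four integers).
After event 0: A_seq=1000 A_ack=7046 B_seq=7046 B_ack=1000
After event 1: A_seq=1000 A_ack=7149 B_seq=7149 B_ack=1000
After event 2: A_seq=1038 A_ack=7149 B_seq=7149 B_ack=1000
After event 3: A_seq=1166 A_ack=7149 B_seq=7149 B_ack=1000
After event 4: A_seq=1234 A_ack=7149 B_seq=7149 B_ack=1000

1234 7149 7149 1000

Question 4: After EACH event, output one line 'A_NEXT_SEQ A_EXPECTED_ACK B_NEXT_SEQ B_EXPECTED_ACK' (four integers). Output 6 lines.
1000 7046 7046 1000
1000 7149 7149 1000
1038 7149 7149 1000
1166 7149 7149 1000
1234 7149 7149 1000
1234 7297 7297 1000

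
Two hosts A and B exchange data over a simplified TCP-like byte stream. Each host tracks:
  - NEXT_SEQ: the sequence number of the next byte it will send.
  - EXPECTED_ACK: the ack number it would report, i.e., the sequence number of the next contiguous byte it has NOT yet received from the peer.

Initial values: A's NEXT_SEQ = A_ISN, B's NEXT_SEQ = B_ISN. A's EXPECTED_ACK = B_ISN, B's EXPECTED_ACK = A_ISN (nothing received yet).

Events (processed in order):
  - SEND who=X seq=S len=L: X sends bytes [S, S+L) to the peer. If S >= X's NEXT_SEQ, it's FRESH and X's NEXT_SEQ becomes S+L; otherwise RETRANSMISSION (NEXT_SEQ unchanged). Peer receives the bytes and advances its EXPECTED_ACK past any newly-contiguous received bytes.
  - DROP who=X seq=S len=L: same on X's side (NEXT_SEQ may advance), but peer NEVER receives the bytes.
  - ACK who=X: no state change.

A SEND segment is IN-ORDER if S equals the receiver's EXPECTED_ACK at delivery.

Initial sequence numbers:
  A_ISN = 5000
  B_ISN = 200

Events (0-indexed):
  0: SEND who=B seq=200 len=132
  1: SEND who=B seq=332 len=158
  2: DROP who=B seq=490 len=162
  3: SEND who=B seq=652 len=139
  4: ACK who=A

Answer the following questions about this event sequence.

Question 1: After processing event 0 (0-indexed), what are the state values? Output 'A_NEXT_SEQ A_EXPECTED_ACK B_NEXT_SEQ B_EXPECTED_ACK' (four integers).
After event 0: A_seq=5000 A_ack=332 B_seq=332 B_ack=5000

5000 332 332 5000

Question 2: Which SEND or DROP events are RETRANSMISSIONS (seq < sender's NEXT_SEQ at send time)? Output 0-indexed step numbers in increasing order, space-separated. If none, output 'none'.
Answer: none

Derivation:
Step 0: SEND seq=200 -> fresh
Step 1: SEND seq=332 -> fresh
Step 2: DROP seq=490 -> fresh
Step 3: SEND seq=652 -> fresh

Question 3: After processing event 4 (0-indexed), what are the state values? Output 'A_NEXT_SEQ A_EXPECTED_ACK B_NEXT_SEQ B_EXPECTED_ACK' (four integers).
After event 0: A_seq=5000 A_ack=332 B_seq=332 B_ack=5000
After event 1: A_seq=5000 A_ack=490 B_seq=490 B_ack=5000
After event 2: A_seq=5000 A_ack=490 B_seq=652 B_ack=5000
After event 3: A_seq=5000 A_ack=490 B_seq=791 B_ack=5000
After event 4: A_seq=5000 A_ack=490 B_seq=791 B_ack=5000

5000 490 791 5000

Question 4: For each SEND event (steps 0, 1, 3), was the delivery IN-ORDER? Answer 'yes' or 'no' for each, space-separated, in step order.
Answer: yes yes no

Derivation:
Step 0: SEND seq=200 -> in-order
Step 1: SEND seq=332 -> in-order
Step 3: SEND seq=652 -> out-of-order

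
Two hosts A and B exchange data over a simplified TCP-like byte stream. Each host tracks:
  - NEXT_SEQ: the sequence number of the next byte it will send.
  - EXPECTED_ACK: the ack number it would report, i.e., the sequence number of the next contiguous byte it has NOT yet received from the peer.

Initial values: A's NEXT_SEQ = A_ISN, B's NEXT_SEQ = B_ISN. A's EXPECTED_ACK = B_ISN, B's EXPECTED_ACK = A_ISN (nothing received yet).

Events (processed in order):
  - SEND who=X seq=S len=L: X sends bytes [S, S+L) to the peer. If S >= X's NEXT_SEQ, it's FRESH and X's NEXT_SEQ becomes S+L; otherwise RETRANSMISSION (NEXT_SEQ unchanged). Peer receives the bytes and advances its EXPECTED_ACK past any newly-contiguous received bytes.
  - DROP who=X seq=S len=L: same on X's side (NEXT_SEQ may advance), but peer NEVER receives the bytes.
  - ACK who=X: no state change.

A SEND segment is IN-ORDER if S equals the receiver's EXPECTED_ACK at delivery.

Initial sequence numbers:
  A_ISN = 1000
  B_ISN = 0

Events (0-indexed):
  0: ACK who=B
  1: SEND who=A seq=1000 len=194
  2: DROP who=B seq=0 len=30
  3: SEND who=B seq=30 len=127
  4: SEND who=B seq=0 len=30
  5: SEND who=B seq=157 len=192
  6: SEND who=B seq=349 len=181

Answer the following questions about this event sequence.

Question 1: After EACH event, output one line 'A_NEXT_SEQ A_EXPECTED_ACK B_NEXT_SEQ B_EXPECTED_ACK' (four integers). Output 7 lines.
1000 0 0 1000
1194 0 0 1194
1194 0 30 1194
1194 0 157 1194
1194 157 157 1194
1194 349 349 1194
1194 530 530 1194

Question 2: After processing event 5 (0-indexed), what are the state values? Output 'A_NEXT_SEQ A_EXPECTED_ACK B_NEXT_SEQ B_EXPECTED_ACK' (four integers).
After event 0: A_seq=1000 A_ack=0 B_seq=0 B_ack=1000
After event 1: A_seq=1194 A_ack=0 B_seq=0 B_ack=1194
After event 2: A_seq=1194 A_ack=0 B_seq=30 B_ack=1194
After event 3: A_seq=1194 A_ack=0 B_seq=157 B_ack=1194
After event 4: A_seq=1194 A_ack=157 B_seq=157 B_ack=1194
After event 5: A_seq=1194 A_ack=349 B_seq=349 B_ack=1194

1194 349 349 1194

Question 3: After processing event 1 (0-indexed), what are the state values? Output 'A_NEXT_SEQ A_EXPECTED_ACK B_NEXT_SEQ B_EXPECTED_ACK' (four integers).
After event 0: A_seq=1000 A_ack=0 B_seq=0 B_ack=1000
After event 1: A_seq=1194 A_ack=0 B_seq=0 B_ack=1194

1194 0 0 1194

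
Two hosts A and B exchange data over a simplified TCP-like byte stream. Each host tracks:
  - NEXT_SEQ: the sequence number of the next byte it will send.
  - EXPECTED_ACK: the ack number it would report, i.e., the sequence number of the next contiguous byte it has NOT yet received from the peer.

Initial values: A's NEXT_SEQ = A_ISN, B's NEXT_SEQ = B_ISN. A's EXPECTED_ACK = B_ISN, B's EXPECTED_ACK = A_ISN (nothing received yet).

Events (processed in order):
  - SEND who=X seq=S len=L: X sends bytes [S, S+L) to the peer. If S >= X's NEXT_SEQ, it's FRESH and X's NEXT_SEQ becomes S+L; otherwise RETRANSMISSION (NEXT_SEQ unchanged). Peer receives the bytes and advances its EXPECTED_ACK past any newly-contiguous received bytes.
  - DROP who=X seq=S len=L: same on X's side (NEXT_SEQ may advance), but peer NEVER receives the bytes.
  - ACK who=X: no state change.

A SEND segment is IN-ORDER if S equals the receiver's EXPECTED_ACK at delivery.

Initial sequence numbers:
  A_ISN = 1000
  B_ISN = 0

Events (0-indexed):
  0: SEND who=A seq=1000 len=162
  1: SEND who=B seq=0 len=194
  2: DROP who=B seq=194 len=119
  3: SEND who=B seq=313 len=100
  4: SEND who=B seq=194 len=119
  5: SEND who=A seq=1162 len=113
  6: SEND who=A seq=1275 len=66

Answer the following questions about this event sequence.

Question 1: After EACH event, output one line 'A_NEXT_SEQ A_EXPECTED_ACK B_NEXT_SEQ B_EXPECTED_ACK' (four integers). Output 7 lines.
1162 0 0 1162
1162 194 194 1162
1162 194 313 1162
1162 194 413 1162
1162 413 413 1162
1275 413 413 1275
1341 413 413 1341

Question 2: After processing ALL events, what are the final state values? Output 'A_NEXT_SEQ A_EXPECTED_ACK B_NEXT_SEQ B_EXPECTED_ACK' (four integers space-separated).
Answer: 1341 413 413 1341

Derivation:
After event 0: A_seq=1162 A_ack=0 B_seq=0 B_ack=1162
After event 1: A_seq=1162 A_ack=194 B_seq=194 B_ack=1162
After event 2: A_seq=1162 A_ack=194 B_seq=313 B_ack=1162
After event 3: A_seq=1162 A_ack=194 B_seq=413 B_ack=1162
After event 4: A_seq=1162 A_ack=413 B_seq=413 B_ack=1162
After event 5: A_seq=1275 A_ack=413 B_seq=413 B_ack=1275
After event 6: A_seq=1341 A_ack=413 B_seq=413 B_ack=1341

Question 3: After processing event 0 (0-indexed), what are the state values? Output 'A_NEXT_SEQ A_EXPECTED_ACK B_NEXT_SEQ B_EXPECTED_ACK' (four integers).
After event 0: A_seq=1162 A_ack=0 B_seq=0 B_ack=1162

1162 0 0 1162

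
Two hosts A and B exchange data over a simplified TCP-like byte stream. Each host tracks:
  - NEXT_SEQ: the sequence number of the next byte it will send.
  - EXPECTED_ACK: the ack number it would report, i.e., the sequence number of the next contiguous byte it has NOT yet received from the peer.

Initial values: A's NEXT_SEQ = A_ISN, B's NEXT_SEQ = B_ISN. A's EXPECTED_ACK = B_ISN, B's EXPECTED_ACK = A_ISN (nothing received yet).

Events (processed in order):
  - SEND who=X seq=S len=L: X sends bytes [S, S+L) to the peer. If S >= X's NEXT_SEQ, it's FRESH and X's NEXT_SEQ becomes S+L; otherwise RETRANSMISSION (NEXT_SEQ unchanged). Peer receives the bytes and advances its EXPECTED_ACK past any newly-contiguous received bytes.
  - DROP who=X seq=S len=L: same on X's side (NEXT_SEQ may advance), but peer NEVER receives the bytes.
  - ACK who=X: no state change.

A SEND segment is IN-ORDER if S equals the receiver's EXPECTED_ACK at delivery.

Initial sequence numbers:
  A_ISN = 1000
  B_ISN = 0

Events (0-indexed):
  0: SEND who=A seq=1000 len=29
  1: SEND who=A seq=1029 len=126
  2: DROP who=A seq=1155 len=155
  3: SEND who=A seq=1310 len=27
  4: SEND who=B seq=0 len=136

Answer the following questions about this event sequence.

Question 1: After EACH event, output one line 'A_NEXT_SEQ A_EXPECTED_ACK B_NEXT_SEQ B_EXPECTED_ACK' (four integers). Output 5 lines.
1029 0 0 1029
1155 0 0 1155
1310 0 0 1155
1337 0 0 1155
1337 136 136 1155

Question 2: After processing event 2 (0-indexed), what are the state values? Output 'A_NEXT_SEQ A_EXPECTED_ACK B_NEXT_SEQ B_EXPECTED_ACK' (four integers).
After event 0: A_seq=1029 A_ack=0 B_seq=0 B_ack=1029
After event 1: A_seq=1155 A_ack=0 B_seq=0 B_ack=1155
After event 2: A_seq=1310 A_ack=0 B_seq=0 B_ack=1155

1310 0 0 1155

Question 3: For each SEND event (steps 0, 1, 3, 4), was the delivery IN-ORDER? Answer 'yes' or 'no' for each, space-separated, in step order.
Answer: yes yes no yes

Derivation:
Step 0: SEND seq=1000 -> in-order
Step 1: SEND seq=1029 -> in-order
Step 3: SEND seq=1310 -> out-of-order
Step 4: SEND seq=0 -> in-order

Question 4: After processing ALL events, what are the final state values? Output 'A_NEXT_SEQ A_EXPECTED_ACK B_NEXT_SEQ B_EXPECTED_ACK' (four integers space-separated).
After event 0: A_seq=1029 A_ack=0 B_seq=0 B_ack=1029
After event 1: A_seq=1155 A_ack=0 B_seq=0 B_ack=1155
After event 2: A_seq=1310 A_ack=0 B_seq=0 B_ack=1155
After event 3: A_seq=1337 A_ack=0 B_seq=0 B_ack=1155
After event 4: A_seq=1337 A_ack=136 B_seq=136 B_ack=1155

Answer: 1337 136 136 1155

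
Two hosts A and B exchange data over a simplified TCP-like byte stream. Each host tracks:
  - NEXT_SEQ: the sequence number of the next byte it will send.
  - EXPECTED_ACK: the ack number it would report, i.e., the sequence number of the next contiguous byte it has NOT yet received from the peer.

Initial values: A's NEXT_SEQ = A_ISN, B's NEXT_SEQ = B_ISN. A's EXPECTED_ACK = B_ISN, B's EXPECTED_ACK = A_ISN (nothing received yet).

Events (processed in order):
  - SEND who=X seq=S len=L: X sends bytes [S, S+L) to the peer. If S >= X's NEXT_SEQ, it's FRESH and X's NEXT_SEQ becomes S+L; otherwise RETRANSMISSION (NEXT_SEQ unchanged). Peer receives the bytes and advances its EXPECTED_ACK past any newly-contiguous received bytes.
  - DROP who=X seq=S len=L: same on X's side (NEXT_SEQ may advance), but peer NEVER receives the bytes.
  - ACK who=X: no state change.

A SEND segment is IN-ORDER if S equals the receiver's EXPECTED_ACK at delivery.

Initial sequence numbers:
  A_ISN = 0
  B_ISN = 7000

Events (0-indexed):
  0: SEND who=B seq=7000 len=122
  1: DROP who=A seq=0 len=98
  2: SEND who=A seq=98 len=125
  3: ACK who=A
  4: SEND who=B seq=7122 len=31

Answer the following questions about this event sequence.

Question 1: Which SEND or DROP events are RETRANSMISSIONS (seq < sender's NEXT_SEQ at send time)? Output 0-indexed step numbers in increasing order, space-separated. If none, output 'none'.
Answer: none

Derivation:
Step 0: SEND seq=7000 -> fresh
Step 1: DROP seq=0 -> fresh
Step 2: SEND seq=98 -> fresh
Step 4: SEND seq=7122 -> fresh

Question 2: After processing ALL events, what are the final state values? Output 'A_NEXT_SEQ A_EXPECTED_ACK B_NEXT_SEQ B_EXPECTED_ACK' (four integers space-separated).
Answer: 223 7153 7153 0

Derivation:
After event 0: A_seq=0 A_ack=7122 B_seq=7122 B_ack=0
After event 1: A_seq=98 A_ack=7122 B_seq=7122 B_ack=0
After event 2: A_seq=223 A_ack=7122 B_seq=7122 B_ack=0
After event 3: A_seq=223 A_ack=7122 B_seq=7122 B_ack=0
After event 4: A_seq=223 A_ack=7153 B_seq=7153 B_ack=0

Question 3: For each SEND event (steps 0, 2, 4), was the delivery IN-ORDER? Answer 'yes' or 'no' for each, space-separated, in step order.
Answer: yes no yes

Derivation:
Step 0: SEND seq=7000 -> in-order
Step 2: SEND seq=98 -> out-of-order
Step 4: SEND seq=7122 -> in-order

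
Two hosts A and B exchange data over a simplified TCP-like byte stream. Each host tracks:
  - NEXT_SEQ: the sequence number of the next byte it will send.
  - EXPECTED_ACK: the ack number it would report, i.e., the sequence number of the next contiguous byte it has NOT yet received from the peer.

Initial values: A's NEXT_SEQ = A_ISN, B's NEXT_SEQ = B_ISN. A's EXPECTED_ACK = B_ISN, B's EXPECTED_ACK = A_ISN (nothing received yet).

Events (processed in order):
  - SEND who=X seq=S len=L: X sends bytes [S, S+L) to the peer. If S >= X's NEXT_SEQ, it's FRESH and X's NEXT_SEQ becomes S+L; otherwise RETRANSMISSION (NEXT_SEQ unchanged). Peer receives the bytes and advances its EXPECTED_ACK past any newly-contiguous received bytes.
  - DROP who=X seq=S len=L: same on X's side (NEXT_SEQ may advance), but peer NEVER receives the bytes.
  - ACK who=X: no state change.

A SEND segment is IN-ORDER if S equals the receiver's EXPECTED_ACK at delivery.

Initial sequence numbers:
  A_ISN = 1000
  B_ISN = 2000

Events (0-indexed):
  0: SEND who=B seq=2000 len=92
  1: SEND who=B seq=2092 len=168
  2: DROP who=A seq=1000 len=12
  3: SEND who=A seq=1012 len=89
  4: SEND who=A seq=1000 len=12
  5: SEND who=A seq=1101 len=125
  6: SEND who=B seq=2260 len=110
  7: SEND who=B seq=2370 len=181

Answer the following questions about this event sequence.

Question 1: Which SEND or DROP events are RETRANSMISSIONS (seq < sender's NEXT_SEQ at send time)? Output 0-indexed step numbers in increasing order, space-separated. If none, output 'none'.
Step 0: SEND seq=2000 -> fresh
Step 1: SEND seq=2092 -> fresh
Step 2: DROP seq=1000 -> fresh
Step 3: SEND seq=1012 -> fresh
Step 4: SEND seq=1000 -> retransmit
Step 5: SEND seq=1101 -> fresh
Step 6: SEND seq=2260 -> fresh
Step 7: SEND seq=2370 -> fresh

Answer: 4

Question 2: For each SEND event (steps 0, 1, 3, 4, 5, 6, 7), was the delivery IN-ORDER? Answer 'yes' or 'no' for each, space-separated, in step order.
Step 0: SEND seq=2000 -> in-order
Step 1: SEND seq=2092 -> in-order
Step 3: SEND seq=1012 -> out-of-order
Step 4: SEND seq=1000 -> in-order
Step 5: SEND seq=1101 -> in-order
Step 6: SEND seq=2260 -> in-order
Step 7: SEND seq=2370 -> in-order

Answer: yes yes no yes yes yes yes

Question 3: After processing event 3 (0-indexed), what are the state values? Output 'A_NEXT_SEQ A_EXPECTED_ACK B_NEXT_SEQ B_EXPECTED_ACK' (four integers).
After event 0: A_seq=1000 A_ack=2092 B_seq=2092 B_ack=1000
After event 1: A_seq=1000 A_ack=2260 B_seq=2260 B_ack=1000
After event 2: A_seq=1012 A_ack=2260 B_seq=2260 B_ack=1000
After event 3: A_seq=1101 A_ack=2260 B_seq=2260 B_ack=1000

1101 2260 2260 1000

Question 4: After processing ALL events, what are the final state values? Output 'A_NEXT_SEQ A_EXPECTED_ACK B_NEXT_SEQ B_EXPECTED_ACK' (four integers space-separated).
After event 0: A_seq=1000 A_ack=2092 B_seq=2092 B_ack=1000
After event 1: A_seq=1000 A_ack=2260 B_seq=2260 B_ack=1000
After event 2: A_seq=1012 A_ack=2260 B_seq=2260 B_ack=1000
After event 3: A_seq=1101 A_ack=2260 B_seq=2260 B_ack=1000
After event 4: A_seq=1101 A_ack=2260 B_seq=2260 B_ack=1101
After event 5: A_seq=1226 A_ack=2260 B_seq=2260 B_ack=1226
After event 6: A_seq=1226 A_ack=2370 B_seq=2370 B_ack=1226
After event 7: A_seq=1226 A_ack=2551 B_seq=2551 B_ack=1226

Answer: 1226 2551 2551 1226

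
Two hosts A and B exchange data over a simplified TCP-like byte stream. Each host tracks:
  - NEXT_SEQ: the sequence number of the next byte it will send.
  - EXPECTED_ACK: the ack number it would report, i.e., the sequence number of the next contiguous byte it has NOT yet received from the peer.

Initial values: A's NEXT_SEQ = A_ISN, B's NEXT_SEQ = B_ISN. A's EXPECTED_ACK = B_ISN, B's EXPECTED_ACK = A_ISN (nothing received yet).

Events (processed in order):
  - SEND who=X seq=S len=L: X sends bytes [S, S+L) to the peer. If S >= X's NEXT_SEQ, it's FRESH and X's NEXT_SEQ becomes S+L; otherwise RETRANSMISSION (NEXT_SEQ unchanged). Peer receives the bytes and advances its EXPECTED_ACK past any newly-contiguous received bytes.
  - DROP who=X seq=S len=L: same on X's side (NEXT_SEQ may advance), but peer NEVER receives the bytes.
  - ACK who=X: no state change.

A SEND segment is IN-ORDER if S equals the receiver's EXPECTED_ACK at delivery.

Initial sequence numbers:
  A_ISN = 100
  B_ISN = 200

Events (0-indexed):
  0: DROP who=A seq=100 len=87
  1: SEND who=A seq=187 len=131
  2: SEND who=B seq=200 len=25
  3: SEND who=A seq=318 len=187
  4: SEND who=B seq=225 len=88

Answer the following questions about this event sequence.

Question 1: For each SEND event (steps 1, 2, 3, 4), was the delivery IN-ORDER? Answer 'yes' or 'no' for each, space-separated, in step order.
Answer: no yes no yes

Derivation:
Step 1: SEND seq=187 -> out-of-order
Step 2: SEND seq=200 -> in-order
Step 3: SEND seq=318 -> out-of-order
Step 4: SEND seq=225 -> in-order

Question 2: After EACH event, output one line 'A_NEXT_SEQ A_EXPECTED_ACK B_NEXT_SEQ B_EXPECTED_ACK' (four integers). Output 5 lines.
187 200 200 100
318 200 200 100
318 225 225 100
505 225 225 100
505 313 313 100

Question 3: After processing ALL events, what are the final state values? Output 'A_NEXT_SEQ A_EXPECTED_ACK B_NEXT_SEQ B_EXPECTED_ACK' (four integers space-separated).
After event 0: A_seq=187 A_ack=200 B_seq=200 B_ack=100
After event 1: A_seq=318 A_ack=200 B_seq=200 B_ack=100
After event 2: A_seq=318 A_ack=225 B_seq=225 B_ack=100
After event 3: A_seq=505 A_ack=225 B_seq=225 B_ack=100
After event 4: A_seq=505 A_ack=313 B_seq=313 B_ack=100

Answer: 505 313 313 100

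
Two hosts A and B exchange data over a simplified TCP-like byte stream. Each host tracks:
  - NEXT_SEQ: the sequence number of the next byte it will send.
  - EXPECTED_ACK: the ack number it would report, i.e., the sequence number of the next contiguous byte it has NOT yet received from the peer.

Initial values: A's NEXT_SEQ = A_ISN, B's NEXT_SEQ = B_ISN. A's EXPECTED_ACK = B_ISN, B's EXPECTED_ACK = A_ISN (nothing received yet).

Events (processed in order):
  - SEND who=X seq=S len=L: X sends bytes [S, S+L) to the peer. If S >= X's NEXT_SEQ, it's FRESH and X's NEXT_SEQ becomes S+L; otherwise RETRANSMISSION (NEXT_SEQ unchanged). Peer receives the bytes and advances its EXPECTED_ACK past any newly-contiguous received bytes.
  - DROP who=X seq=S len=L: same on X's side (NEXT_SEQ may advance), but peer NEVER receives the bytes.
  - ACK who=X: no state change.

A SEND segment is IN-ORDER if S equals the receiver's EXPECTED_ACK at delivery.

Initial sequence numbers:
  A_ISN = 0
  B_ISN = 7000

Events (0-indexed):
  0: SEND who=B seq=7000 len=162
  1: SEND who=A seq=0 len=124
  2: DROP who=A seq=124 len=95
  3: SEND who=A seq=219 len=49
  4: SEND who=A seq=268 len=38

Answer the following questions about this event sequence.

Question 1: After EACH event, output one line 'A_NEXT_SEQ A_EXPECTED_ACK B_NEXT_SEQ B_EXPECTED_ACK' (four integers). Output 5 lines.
0 7162 7162 0
124 7162 7162 124
219 7162 7162 124
268 7162 7162 124
306 7162 7162 124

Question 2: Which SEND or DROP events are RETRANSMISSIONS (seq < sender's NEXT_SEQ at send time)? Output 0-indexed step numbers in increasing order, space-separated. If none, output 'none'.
Answer: none

Derivation:
Step 0: SEND seq=7000 -> fresh
Step 1: SEND seq=0 -> fresh
Step 2: DROP seq=124 -> fresh
Step 3: SEND seq=219 -> fresh
Step 4: SEND seq=268 -> fresh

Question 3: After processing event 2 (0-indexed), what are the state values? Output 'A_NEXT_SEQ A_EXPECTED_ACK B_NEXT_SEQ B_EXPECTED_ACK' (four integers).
After event 0: A_seq=0 A_ack=7162 B_seq=7162 B_ack=0
After event 1: A_seq=124 A_ack=7162 B_seq=7162 B_ack=124
After event 2: A_seq=219 A_ack=7162 B_seq=7162 B_ack=124

219 7162 7162 124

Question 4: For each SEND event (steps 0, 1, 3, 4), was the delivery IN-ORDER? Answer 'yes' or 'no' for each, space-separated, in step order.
Step 0: SEND seq=7000 -> in-order
Step 1: SEND seq=0 -> in-order
Step 3: SEND seq=219 -> out-of-order
Step 4: SEND seq=268 -> out-of-order

Answer: yes yes no no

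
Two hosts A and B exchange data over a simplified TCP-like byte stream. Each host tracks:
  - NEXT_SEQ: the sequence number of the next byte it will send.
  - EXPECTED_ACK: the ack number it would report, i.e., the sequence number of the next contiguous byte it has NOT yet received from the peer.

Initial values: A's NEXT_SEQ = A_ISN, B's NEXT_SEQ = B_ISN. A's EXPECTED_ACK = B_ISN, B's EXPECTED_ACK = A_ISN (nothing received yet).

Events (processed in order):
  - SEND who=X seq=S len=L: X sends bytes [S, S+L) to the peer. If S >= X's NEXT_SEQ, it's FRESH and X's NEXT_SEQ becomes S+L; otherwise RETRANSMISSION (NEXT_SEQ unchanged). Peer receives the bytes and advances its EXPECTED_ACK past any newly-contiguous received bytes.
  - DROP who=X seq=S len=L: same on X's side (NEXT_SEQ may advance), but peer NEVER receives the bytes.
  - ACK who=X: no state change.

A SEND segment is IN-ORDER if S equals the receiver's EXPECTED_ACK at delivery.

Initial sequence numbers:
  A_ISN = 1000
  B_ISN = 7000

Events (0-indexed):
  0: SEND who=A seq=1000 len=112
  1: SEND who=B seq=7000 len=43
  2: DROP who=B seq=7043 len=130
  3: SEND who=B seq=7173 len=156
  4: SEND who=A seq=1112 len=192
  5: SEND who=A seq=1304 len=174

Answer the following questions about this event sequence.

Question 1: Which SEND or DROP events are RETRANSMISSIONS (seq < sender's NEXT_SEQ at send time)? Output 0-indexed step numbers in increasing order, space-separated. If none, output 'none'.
Step 0: SEND seq=1000 -> fresh
Step 1: SEND seq=7000 -> fresh
Step 2: DROP seq=7043 -> fresh
Step 3: SEND seq=7173 -> fresh
Step 4: SEND seq=1112 -> fresh
Step 5: SEND seq=1304 -> fresh

Answer: none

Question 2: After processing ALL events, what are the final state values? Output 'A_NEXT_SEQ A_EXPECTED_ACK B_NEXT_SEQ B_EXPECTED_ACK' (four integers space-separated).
Answer: 1478 7043 7329 1478

Derivation:
After event 0: A_seq=1112 A_ack=7000 B_seq=7000 B_ack=1112
After event 1: A_seq=1112 A_ack=7043 B_seq=7043 B_ack=1112
After event 2: A_seq=1112 A_ack=7043 B_seq=7173 B_ack=1112
After event 3: A_seq=1112 A_ack=7043 B_seq=7329 B_ack=1112
After event 4: A_seq=1304 A_ack=7043 B_seq=7329 B_ack=1304
After event 5: A_seq=1478 A_ack=7043 B_seq=7329 B_ack=1478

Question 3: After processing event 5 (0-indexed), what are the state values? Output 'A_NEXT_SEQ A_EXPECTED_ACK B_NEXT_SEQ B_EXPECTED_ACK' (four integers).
After event 0: A_seq=1112 A_ack=7000 B_seq=7000 B_ack=1112
After event 1: A_seq=1112 A_ack=7043 B_seq=7043 B_ack=1112
After event 2: A_seq=1112 A_ack=7043 B_seq=7173 B_ack=1112
After event 3: A_seq=1112 A_ack=7043 B_seq=7329 B_ack=1112
After event 4: A_seq=1304 A_ack=7043 B_seq=7329 B_ack=1304
After event 5: A_seq=1478 A_ack=7043 B_seq=7329 B_ack=1478

1478 7043 7329 1478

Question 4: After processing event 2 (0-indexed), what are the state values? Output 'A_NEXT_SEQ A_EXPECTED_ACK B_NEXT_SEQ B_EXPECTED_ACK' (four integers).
After event 0: A_seq=1112 A_ack=7000 B_seq=7000 B_ack=1112
After event 1: A_seq=1112 A_ack=7043 B_seq=7043 B_ack=1112
After event 2: A_seq=1112 A_ack=7043 B_seq=7173 B_ack=1112

1112 7043 7173 1112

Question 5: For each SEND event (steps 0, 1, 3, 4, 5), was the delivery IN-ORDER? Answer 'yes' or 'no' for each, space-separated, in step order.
Answer: yes yes no yes yes

Derivation:
Step 0: SEND seq=1000 -> in-order
Step 1: SEND seq=7000 -> in-order
Step 3: SEND seq=7173 -> out-of-order
Step 4: SEND seq=1112 -> in-order
Step 5: SEND seq=1304 -> in-order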